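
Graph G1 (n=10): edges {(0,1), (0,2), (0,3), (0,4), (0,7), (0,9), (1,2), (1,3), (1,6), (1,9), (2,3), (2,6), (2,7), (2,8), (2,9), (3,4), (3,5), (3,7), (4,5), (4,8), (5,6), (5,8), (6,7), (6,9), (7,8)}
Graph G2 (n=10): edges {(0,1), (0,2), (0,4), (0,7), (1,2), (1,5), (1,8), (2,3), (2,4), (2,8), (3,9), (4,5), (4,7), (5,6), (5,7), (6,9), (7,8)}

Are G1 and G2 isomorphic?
No, not isomorphic

The graphs are NOT isomorphic.

Degrees in G1: deg(0)=6, deg(1)=5, deg(2)=7, deg(3)=6, deg(4)=4, deg(5)=4, deg(6)=5, deg(7)=5, deg(8)=4, deg(9)=4.
Sorted degree sequence of G1: [7, 6, 6, 5, 5, 5, 4, 4, 4, 4].
Degrees in G2: deg(0)=4, deg(1)=4, deg(2)=5, deg(3)=2, deg(4)=4, deg(5)=4, deg(6)=2, deg(7)=4, deg(8)=3, deg(9)=2.
Sorted degree sequence of G2: [5, 4, 4, 4, 4, 4, 3, 2, 2, 2].
The (sorted) degree sequence is an isomorphism invariant, so since G1 and G2 have different degree sequences they cannot be isomorphic.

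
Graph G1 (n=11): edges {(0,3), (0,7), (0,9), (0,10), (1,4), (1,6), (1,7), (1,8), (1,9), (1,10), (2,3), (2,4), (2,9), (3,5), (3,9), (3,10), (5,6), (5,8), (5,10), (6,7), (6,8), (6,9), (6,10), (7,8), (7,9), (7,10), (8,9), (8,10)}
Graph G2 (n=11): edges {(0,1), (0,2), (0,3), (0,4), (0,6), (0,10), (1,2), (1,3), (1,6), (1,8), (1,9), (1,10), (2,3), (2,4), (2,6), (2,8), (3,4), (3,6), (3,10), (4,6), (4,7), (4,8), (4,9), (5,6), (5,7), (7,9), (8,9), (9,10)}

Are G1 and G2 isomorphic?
Yes, isomorphic

The graphs are isomorphic.
One valid mapping φ: V(G1) → V(G2): 0→8, 1→6, 2→7, 3→9, 4→5, 5→10, 6→3, 7→2, 8→0, 9→4, 10→1

Verify φ preserves adjacency — for each edge of G1, its image is an edge of G2:
  (0,3) → (φ(0),φ(3)) = (8,9) ∈ E(G2) ✓
  (0,7) → (φ(0),φ(7)) = (2,8) ∈ E(G2) ✓
  (0,9) → (φ(0),φ(9)) = (4,8) ∈ E(G2) ✓
  (0,10) → (φ(0),φ(10)) = (1,8) ∈ E(G2) ✓
  (1,4) → (φ(1),φ(4)) = (5,6) ∈ E(G2) ✓
  (1,6) → (φ(1),φ(6)) = (3,6) ∈ E(G2) ✓
  (1,7) → (φ(1),φ(7)) = (2,6) ∈ E(G2) ✓
  (1,8) → (φ(1),φ(8)) = (0,6) ∈ E(G2) ✓
  (1,9) → (φ(1),φ(9)) = (4,6) ∈ E(G2) ✓
  (1,10) → (φ(1),φ(10)) = (1,6) ∈ E(G2) ✓
  (2,3) → (φ(2),φ(3)) = (7,9) ∈ E(G2) ✓
  (2,4) → (φ(2),φ(4)) = (5,7) ∈ E(G2) ✓
  (2,9) → (φ(2),φ(9)) = (4,7) ∈ E(G2) ✓
  (3,5) → (φ(3),φ(5)) = (9,10) ∈ E(G2) ✓
  (3,9) → (φ(3),φ(9)) = (4,9) ∈ E(G2) ✓
  (3,10) → (φ(3),φ(10)) = (1,9) ∈ E(G2) ✓
  (5,6) → (φ(5),φ(6)) = (3,10) ∈ E(G2) ✓
  (5,8) → (φ(5),φ(8)) = (0,10) ∈ E(G2) ✓
  (5,10) → (φ(5),φ(10)) = (1,10) ∈ E(G2) ✓
  (6,7) → (φ(6),φ(7)) = (2,3) ∈ E(G2) ✓
  (6,8) → (φ(6),φ(8)) = (0,3) ∈ E(G2) ✓
  (6,9) → (φ(6),φ(9)) = (3,4) ∈ E(G2) ✓
  (6,10) → (φ(6),φ(10)) = (1,3) ∈ E(G2) ✓
  (7,8) → (φ(7),φ(8)) = (0,2) ∈ E(G2) ✓
  (7,9) → (φ(7),φ(9)) = (2,4) ∈ E(G2) ✓
  (7,10) → (φ(7),φ(10)) = (1,2) ∈ E(G2) ✓
  (8,9) → (φ(8),φ(9)) = (0,4) ∈ E(G2) ✓
  (8,10) → (φ(8),φ(10)) = (0,1) ∈ E(G2) ✓
All 28 edges of G1 map to edges of G2, and |E(G1)| = |E(G2)| = 28, so φ is a bijection on edges as well as vertices. Hence G1 ≅ G2.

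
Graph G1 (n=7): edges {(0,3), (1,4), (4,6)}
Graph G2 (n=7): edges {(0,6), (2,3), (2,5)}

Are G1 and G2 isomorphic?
Yes, isomorphic

The graphs are isomorphic.
One valid mapping φ: V(G1) → V(G2): 0→0, 1→5, 2→4, 3→6, 4→2, 5→1, 6→3

Verify φ preserves adjacency — for each edge of G1, its image is an edge of G2:
  (0,3) → (φ(0),φ(3)) = (0,6) ∈ E(G2) ✓
  (1,4) → (φ(1),φ(4)) = (2,5) ∈ E(G2) ✓
  (4,6) → (φ(4),φ(6)) = (2,3) ∈ E(G2) ✓
All 3 edges of G1 map to edges of G2, and |E(G1)| = |E(G2)| = 3, so φ is a bijection on edges as well as vertices. Hence G1 ≅ G2.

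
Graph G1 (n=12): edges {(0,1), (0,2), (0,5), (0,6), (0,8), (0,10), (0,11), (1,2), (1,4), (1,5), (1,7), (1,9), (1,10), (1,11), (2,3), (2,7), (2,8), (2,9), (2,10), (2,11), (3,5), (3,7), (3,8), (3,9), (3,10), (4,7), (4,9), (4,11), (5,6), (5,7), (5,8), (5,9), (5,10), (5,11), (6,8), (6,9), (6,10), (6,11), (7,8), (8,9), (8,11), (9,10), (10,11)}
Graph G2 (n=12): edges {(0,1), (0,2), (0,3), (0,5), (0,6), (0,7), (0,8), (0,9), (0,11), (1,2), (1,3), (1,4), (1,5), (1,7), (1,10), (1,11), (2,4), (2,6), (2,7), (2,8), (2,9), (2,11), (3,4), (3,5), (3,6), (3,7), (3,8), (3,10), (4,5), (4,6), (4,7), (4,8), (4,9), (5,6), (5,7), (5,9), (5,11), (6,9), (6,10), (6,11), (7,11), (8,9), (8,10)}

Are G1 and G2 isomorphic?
Yes, isomorphic

The graphs are isomorphic.
One valid mapping φ: V(G1) → V(G2): 0→7, 1→3, 2→4, 3→9, 4→10, 5→0, 6→11, 7→8, 8→2, 9→6, 10→5, 11→1

Verify φ preserves adjacency — for each edge of G1, its image is an edge of G2:
  (0,1) → (φ(0),φ(1)) = (3,7) ∈ E(G2) ✓
  (0,2) → (φ(0),φ(2)) = (4,7) ∈ E(G2) ✓
  (0,5) → (φ(0),φ(5)) = (0,7) ∈ E(G2) ✓
  (0,6) → (φ(0),φ(6)) = (7,11) ∈ E(G2) ✓
  (0,8) → (φ(0),φ(8)) = (2,7) ∈ E(G2) ✓
  (0,10) → (φ(0),φ(10)) = (5,7) ∈ E(G2) ✓
  (0,11) → (φ(0),φ(11)) = (1,7) ∈ E(G2) ✓
  (1,2) → (φ(1),φ(2)) = (3,4) ∈ E(G2) ✓
  (1,4) → (φ(1),φ(4)) = (3,10) ∈ E(G2) ✓
  (1,5) → (φ(1),φ(5)) = (0,3) ∈ E(G2) ✓
  (1,7) → (φ(1),φ(7)) = (3,8) ∈ E(G2) ✓
  (1,9) → (φ(1),φ(9)) = (3,6) ∈ E(G2) ✓
  (1,10) → (φ(1),φ(10)) = (3,5) ∈ E(G2) ✓
  (1,11) → (φ(1),φ(11)) = (1,3) ∈ E(G2) ✓
  (2,3) → (φ(2),φ(3)) = (4,9) ∈ E(G2) ✓
  (2,7) → (φ(2),φ(7)) = (4,8) ∈ E(G2) ✓
  (2,8) → (φ(2),φ(8)) = (2,4) ∈ E(G2) ✓
  (2,9) → (φ(2),φ(9)) = (4,6) ∈ E(G2) ✓
  (2,10) → (φ(2),φ(10)) = (4,5) ∈ E(G2) ✓
  (2,11) → (φ(2),φ(11)) = (1,4) ∈ E(G2) ✓
  (3,5) → (φ(3),φ(5)) = (0,9) ∈ E(G2) ✓
  (3,7) → (φ(3),φ(7)) = (8,9) ∈ E(G2) ✓
  (3,8) → (φ(3),φ(8)) = (2,9) ∈ E(G2) ✓
  (3,9) → (φ(3),φ(9)) = (6,9) ∈ E(G2) ✓
  (3,10) → (φ(3),φ(10)) = (5,9) ∈ E(G2) ✓
  (4,7) → (φ(4),φ(7)) = (8,10) ∈ E(G2) ✓
  (4,9) → (φ(4),φ(9)) = (6,10) ∈ E(G2) ✓
  (4,11) → (φ(4),φ(11)) = (1,10) ∈ E(G2) ✓
  (5,6) → (φ(5),φ(6)) = (0,11) ∈ E(G2) ✓
  (5,7) → (φ(5),φ(7)) = (0,8) ∈ E(G2) ✓
  (5,8) → (φ(5),φ(8)) = (0,2) ∈ E(G2) ✓
  (5,9) → (φ(5),φ(9)) = (0,6) ∈ E(G2) ✓
  (5,10) → (φ(5),φ(10)) = (0,5) ∈ E(G2) ✓
  (5,11) → (φ(5),φ(11)) = (0,1) ∈ E(G2) ✓
  (6,8) → (φ(6),φ(8)) = (2,11) ∈ E(G2) ✓
  (6,9) → (φ(6),φ(9)) = (6,11) ∈ E(G2) ✓
  (6,10) → (φ(6),φ(10)) = (5,11) ∈ E(G2) ✓
  (6,11) → (φ(6),φ(11)) = (1,11) ∈ E(G2) ✓
  (7,8) → (φ(7),φ(8)) = (2,8) ∈ E(G2) ✓
  (8,9) → (φ(8),φ(9)) = (2,6) ∈ E(G2) ✓
  (8,11) → (φ(8),φ(11)) = (1,2) ∈ E(G2) ✓
  (9,10) → (φ(9),φ(10)) = (5,6) ∈ E(G2) ✓
  (10,11) → (φ(10),φ(11)) = (1,5) ∈ E(G2) ✓
All 43 edges of G1 map to edges of G2, and |E(G1)| = |E(G2)| = 43, so φ is a bijection on edges as well as vertices. Hence G1 ≅ G2.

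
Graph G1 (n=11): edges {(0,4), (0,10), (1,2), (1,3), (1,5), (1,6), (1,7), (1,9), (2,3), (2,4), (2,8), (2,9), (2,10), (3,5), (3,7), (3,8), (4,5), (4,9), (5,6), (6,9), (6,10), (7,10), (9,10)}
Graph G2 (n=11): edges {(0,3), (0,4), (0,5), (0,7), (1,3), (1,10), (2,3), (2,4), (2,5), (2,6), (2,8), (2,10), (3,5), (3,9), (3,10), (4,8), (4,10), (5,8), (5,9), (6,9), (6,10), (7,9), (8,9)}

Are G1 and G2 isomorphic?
Yes, isomorphic

The graphs are isomorphic.
One valid mapping φ: V(G1) → V(G2): 0→7, 1→2, 2→3, 3→10, 4→0, 5→4, 6→8, 7→6, 8→1, 9→5, 10→9

Verify φ preserves adjacency — for each edge of G1, its image is an edge of G2:
  (0,4) → (φ(0),φ(4)) = (0,7) ∈ E(G2) ✓
  (0,10) → (φ(0),φ(10)) = (7,9) ∈ E(G2) ✓
  (1,2) → (φ(1),φ(2)) = (2,3) ∈ E(G2) ✓
  (1,3) → (φ(1),φ(3)) = (2,10) ∈ E(G2) ✓
  (1,5) → (φ(1),φ(5)) = (2,4) ∈ E(G2) ✓
  (1,6) → (φ(1),φ(6)) = (2,8) ∈ E(G2) ✓
  (1,7) → (φ(1),φ(7)) = (2,6) ∈ E(G2) ✓
  (1,9) → (φ(1),φ(9)) = (2,5) ∈ E(G2) ✓
  (2,3) → (φ(2),φ(3)) = (3,10) ∈ E(G2) ✓
  (2,4) → (φ(2),φ(4)) = (0,3) ∈ E(G2) ✓
  (2,8) → (φ(2),φ(8)) = (1,3) ∈ E(G2) ✓
  (2,9) → (φ(2),φ(9)) = (3,5) ∈ E(G2) ✓
  (2,10) → (φ(2),φ(10)) = (3,9) ∈ E(G2) ✓
  (3,5) → (φ(3),φ(5)) = (4,10) ∈ E(G2) ✓
  (3,7) → (φ(3),φ(7)) = (6,10) ∈ E(G2) ✓
  (3,8) → (φ(3),φ(8)) = (1,10) ∈ E(G2) ✓
  (4,5) → (φ(4),φ(5)) = (0,4) ∈ E(G2) ✓
  (4,9) → (φ(4),φ(9)) = (0,5) ∈ E(G2) ✓
  (5,6) → (φ(5),φ(6)) = (4,8) ∈ E(G2) ✓
  (6,9) → (φ(6),φ(9)) = (5,8) ∈ E(G2) ✓
  (6,10) → (φ(6),φ(10)) = (8,9) ∈ E(G2) ✓
  (7,10) → (φ(7),φ(10)) = (6,9) ∈ E(G2) ✓
  (9,10) → (φ(9),φ(10)) = (5,9) ∈ E(G2) ✓
All 23 edges of G1 map to edges of G2, and |E(G1)| = |E(G2)| = 23, so φ is a bijection on edges as well as vertices. Hence G1 ≅ G2.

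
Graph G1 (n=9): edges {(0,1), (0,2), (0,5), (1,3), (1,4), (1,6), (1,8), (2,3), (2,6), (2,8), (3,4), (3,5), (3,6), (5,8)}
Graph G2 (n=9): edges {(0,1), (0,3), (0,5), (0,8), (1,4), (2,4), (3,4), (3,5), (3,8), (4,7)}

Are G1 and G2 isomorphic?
No, not isomorphic

The graphs are NOT isomorphic.

Counting triangles (3-cliques): G1 has 3, G2 has 2.
Triangle count is an isomorphism invariant, so differing triangle counts rule out isomorphism.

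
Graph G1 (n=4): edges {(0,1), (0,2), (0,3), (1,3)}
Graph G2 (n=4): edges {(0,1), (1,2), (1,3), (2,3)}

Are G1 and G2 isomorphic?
Yes, isomorphic

The graphs are isomorphic.
One valid mapping φ: V(G1) → V(G2): 0→1, 1→2, 2→0, 3→3

Verify φ preserves adjacency — for each edge of G1, its image is an edge of G2:
  (0,1) → (φ(0),φ(1)) = (1,2) ∈ E(G2) ✓
  (0,2) → (φ(0),φ(2)) = (0,1) ∈ E(G2) ✓
  (0,3) → (φ(0),φ(3)) = (1,3) ∈ E(G2) ✓
  (1,3) → (φ(1),φ(3)) = (2,3) ∈ E(G2) ✓
All 4 edges of G1 map to edges of G2, and |E(G1)| = |E(G2)| = 4, so φ is a bijection on edges as well as vertices. Hence G1 ≅ G2.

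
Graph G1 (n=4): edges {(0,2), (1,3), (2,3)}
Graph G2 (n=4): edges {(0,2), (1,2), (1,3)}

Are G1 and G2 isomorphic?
Yes, isomorphic

The graphs are isomorphic.
One valid mapping φ: V(G1) → V(G2): 0→3, 1→0, 2→1, 3→2

Verify φ preserves adjacency — for each edge of G1, its image is an edge of G2:
  (0,2) → (φ(0),φ(2)) = (1,3) ∈ E(G2) ✓
  (1,3) → (φ(1),φ(3)) = (0,2) ∈ E(G2) ✓
  (2,3) → (φ(2),φ(3)) = (1,2) ∈ E(G2) ✓
All 3 edges of G1 map to edges of G2, and |E(G1)| = |E(G2)| = 3, so φ is a bijection on edges as well as vertices. Hence G1 ≅ G2.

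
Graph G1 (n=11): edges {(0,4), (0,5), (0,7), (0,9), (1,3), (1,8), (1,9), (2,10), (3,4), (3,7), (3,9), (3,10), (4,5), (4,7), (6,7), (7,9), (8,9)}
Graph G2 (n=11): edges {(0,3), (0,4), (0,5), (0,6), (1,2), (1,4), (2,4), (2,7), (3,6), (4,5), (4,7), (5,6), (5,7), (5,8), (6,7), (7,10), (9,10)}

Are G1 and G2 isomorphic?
Yes, isomorphic

The graphs are isomorphic.
One valid mapping φ: V(G1) → V(G2): 0→0, 1→2, 2→9, 3→7, 4→6, 5→3, 6→8, 7→5, 8→1, 9→4, 10→10

Verify φ preserves adjacency — for each edge of G1, its image is an edge of G2:
  (0,4) → (φ(0),φ(4)) = (0,6) ∈ E(G2) ✓
  (0,5) → (φ(0),φ(5)) = (0,3) ∈ E(G2) ✓
  (0,7) → (φ(0),φ(7)) = (0,5) ∈ E(G2) ✓
  (0,9) → (φ(0),φ(9)) = (0,4) ∈ E(G2) ✓
  (1,3) → (φ(1),φ(3)) = (2,7) ∈ E(G2) ✓
  (1,8) → (φ(1),φ(8)) = (1,2) ∈ E(G2) ✓
  (1,9) → (φ(1),φ(9)) = (2,4) ∈ E(G2) ✓
  (2,10) → (φ(2),φ(10)) = (9,10) ∈ E(G2) ✓
  (3,4) → (φ(3),φ(4)) = (6,7) ∈ E(G2) ✓
  (3,7) → (φ(3),φ(7)) = (5,7) ∈ E(G2) ✓
  (3,9) → (φ(3),φ(9)) = (4,7) ∈ E(G2) ✓
  (3,10) → (φ(3),φ(10)) = (7,10) ∈ E(G2) ✓
  (4,5) → (φ(4),φ(5)) = (3,6) ∈ E(G2) ✓
  (4,7) → (φ(4),φ(7)) = (5,6) ∈ E(G2) ✓
  (6,7) → (φ(6),φ(7)) = (5,8) ∈ E(G2) ✓
  (7,9) → (φ(7),φ(9)) = (4,5) ∈ E(G2) ✓
  (8,9) → (φ(8),φ(9)) = (1,4) ∈ E(G2) ✓
All 17 edges of G1 map to edges of G2, and |E(G1)| = |E(G2)| = 17, so φ is a bijection on edges as well as vertices. Hence G1 ≅ G2.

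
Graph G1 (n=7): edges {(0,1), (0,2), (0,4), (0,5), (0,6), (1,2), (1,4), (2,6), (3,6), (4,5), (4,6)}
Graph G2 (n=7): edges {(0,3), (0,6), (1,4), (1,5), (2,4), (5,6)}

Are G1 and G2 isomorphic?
No, not isomorphic

The graphs are NOT isomorphic.

Degrees in G1: deg(0)=5, deg(1)=3, deg(2)=3, deg(3)=1, deg(4)=4, deg(5)=2, deg(6)=4.
Sorted degree sequence of G1: [5, 4, 4, 3, 3, 2, 1].
Degrees in G2: deg(0)=2, deg(1)=2, deg(2)=1, deg(3)=1, deg(4)=2, deg(5)=2, deg(6)=2.
Sorted degree sequence of G2: [2, 2, 2, 2, 2, 1, 1].
The (sorted) degree sequence is an isomorphism invariant, so since G1 and G2 have different degree sequences they cannot be isomorphic.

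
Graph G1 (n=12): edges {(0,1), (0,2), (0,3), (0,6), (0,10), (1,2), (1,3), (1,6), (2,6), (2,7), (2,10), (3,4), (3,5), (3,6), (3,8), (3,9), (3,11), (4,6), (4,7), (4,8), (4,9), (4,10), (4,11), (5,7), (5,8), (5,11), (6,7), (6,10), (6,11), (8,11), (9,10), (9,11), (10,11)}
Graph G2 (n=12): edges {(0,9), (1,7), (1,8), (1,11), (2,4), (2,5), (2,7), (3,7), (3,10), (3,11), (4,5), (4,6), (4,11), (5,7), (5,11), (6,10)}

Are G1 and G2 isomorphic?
No, not isomorphic

The graphs are NOT isomorphic.

Connected components of G1: 1 component(s) with vertex sets [[0, 1, 2, 3, 4, 5, 6, 7, 8, 9, 10, 11]], sizes [12].
Connected components of G2: 2 component(s) with vertex sets [[0, 9], [1, 2, 3, 4, 5, 6, 7, 8, 10, 11]], sizes [2, 10].
The number of connected components (and the multiset of component sizes) is an isomorphism invariant — an isomorphism maps each component of G1 bijectively onto a component of G2. Since G1 has 1 component(s) and G2 has 2, they cannot be isomorphic.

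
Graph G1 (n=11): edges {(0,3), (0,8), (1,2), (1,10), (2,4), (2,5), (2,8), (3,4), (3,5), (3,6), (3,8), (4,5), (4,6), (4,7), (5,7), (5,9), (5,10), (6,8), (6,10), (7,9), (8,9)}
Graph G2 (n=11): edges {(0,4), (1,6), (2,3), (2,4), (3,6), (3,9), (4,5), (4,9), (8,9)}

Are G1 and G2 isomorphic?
No, not isomorphic

The graphs are NOT isomorphic.

Connected components of G1: 1 component(s) with vertex sets [[0, 1, 2, 3, 4, 5, 6, 7, 8, 9, 10]], sizes [11].
Connected components of G2: 3 component(s) with vertex sets [[7], [10], [0, 1, 2, 3, 4, 5, 6, 8, 9]], sizes [1, 1, 9].
The number of connected components (and the multiset of component sizes) is an isomorphism invariant — an isomorphism maps each component of G1 bijectively onto a component of G2. Since G1 has 1 component(s) and G2 has 3, they cannot be isomorphic.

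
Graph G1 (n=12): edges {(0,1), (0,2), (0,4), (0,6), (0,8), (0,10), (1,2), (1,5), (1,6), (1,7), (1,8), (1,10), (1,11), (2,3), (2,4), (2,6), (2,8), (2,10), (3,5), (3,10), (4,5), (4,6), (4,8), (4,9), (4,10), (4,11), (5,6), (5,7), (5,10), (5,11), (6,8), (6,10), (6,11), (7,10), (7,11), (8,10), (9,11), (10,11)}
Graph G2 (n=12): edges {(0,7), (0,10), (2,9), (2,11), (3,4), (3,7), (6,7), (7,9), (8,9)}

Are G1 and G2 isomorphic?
No, not isomorphic

The graphs are NOT isomorphic.

Connected components of G1: 1 component(s) with vertex sets [[0, 1, 2, 3, 4, 5, 6, 7, 8, 9, 10, 11]], sizes [12].
Connected components of G2: 3 component(s) with vertex sets [[1], [5], [0, 2, 3, 4, 6, 7, 8, 9, 10, 11]], sizes [1, 1, 10].
The number of connected components (and the multiset of component sizes) is an isomorphism invariant — an isomorphism maps each component of G1 bijectively onto a component of G2. Since G1 has 1 component(s) and G2 has 3, they cannot be isomorphic.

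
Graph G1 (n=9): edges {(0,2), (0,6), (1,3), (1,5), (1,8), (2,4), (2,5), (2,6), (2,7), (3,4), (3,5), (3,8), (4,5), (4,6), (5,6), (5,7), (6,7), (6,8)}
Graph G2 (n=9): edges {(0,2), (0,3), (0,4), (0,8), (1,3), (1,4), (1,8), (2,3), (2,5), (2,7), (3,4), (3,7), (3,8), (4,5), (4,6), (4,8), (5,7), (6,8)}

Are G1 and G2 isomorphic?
Yes, isomorphic

The graphs are isomorphic.
One valid mapping φ: V(G1) → V(G2): 0→6, 1→7, 2→8, 3→2, 4→0, 5→3, 6→4, 7→1, 8→5

Verify φ preserves adjacency — for each edge of G1, its image is an edge of G2:
  (0,2) → (φ(0),φ(2)) = (6,8) ∈ E(G2) ✓
  (0,6) → (φ(0),φ(6)) = (4,6) ∈ E(G2) ✓
  (1,3) → (φ(1),φ(3)) = (2,7) ∈ E(G2) ✓
  (1,5) → (φ(1),φ(5)) = (3,7) ∈ E(G2) ✓
  (1,8) → (φ(1),φ(8)) = (5,7) ∈ E(G2) ✓
  (2,4) → (φ(2),φ(4)) = (0,8) ∈ E(G2) ✓
  (2,5) → (φ(2),φ(5)) = (3,8) ∈ E(G2) ✓
  (2,6) → (φ(2),φ(6)) = (4,8) ∈ E(G2) ✓
  (2,7) → (φ(2),φ(7)) = (1,8) ∈ E(G2) ✓
  (3,4) → (φ(3),φ(4)) = (0,2) ∈ E(G2) ✓
  (3,5) → (φ(3),φ(5)) = (2,3) ∈ E(G2) ✓
  (3,8) → (φ(3),φ(8)) = (2,5) ∈ E(G2) ✓
  (4,5) → (φ(4),φ(5)) = (0,3) ∈ E(G2) ✓
  (4,6) → (φ(4),φ(6)) = (0,4) ∈ E(G2) ✓
  (5,6) → (φ(5),φ(6)) = (3,4) ∈ E(G2) ✓
  (5,7) → (φ(5),φ(7)) = (1,3) ∈ E(G2) ✓
  (6,7) → (φ(6),φ(7)) = (1,4) ∈ E(G2) ✓
  (6,8) → (φ(6),φ(8)) = (4,5) ∈ E(G2) ✓
All 18 edges of G1 map to edges of G2, and |E(G1)| = |E(G2)| = 18, so φ is a bijection on edges as well as vertices. Hence G1 ≅ G2.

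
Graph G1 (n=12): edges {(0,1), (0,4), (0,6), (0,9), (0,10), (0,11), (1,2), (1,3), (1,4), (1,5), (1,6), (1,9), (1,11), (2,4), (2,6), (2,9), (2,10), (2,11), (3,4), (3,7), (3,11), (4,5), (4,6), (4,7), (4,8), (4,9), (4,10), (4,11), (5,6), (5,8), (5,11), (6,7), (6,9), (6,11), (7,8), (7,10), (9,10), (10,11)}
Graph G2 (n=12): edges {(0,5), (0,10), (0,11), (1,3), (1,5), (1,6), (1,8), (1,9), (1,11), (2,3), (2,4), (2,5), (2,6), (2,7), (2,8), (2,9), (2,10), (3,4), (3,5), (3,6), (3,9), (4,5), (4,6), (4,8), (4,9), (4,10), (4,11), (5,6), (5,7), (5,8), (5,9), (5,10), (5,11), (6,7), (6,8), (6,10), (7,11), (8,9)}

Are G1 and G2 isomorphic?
Yes, isomorphic

The graphs are isomorphic.
One valid mapping φ: V(G1) → V(G2): 0→3, 1→2, 2→8, 3→7, 4→5, 5→10, 6→4, 7→11, 8→0, 9→9, 10→1, 11→6

Verify φ preserves adjacency — for each edge of G1, its image is an edge of G2:
  (0,1) → (φ(0),φ(1)) = (2,3) ∈ E(G2) ✓
  (0,4) → (φ(0),φ(4)) = (3,5) ∈ E(G2) ✓
  (0,6) → (φ(0),φ(6)) = (3,4) ∈ E(G2) ✓
  (0,9) → (φ(0),φ(9)) = (3,9) ∈ E(G2) ✓
  (0,10) → (φ(0),φ(10)) = (1,3) ∈ E(G2) ✓
  (0,11) → (φ(0),φ(11)) = (3,6) ∈ E(G2) ✓
  (1,2) → (φ(1),φ(2)) = (2,8) ∈ E(G2) ✓
  (1,3) → (φ(1),φ(3)) = (2,7) ∈ E(G2) ✓
  (1,4) → (φ(1),φ(4)) = (2,5) ∈ E(G2) ✓
  (1,5) → (φ(1),φ(5)) = (2,10) ∈ E(G2) ✓
  (1,6) → (φ(1),φ(6)) = (2,4) ∈ E(G2) ✓
  (1,9) → (φ(1),φ(9)) = (2,9) ∈ E(G2) ✓
  (1,11) → (φ(1),φ(11)) = (2,6) ∈ E(G2) ✓
  (2,4) → (φ(2),φ(4)) = (5,8) ∈ E(G2) ✓
  (2,6) → (φ(2),φ(6)) = (4,8) ∈ E(G2) ✓
  (2,9) → (φ(2),φ(9)) = (8,9) ∈ E(G2) ✓
  (2,10) → (φ(2),φ(10)) = (1,8) ∈ E(G2) ✓
  (2,11) → (φ(2),φ(11)) = (6,8) ∈ E(G2) ✓
  (3,4) → (φ(3),φ(4)) = (5,7) ∈ E(G2) ✓
  (3,7) → (φ(3),φ(7)) = (7,11) ∈ E(G2) ✓
  (3,11) → (φ(3),φ(11)) = (6,7) ∈ E(G2) ✓
  (4,5) → (φ(4),φ(5)) = (5,10) ∈ E(G2) ✓
  (4,6) → (φ(4),φ(6)) = (4,5) ∈ E(G2) ✓
  (4,7) → (φ(4),φ(7)) = (5,11) ∈ E(G2) ✓
  (4,8) → (φ(4),φ(8)) = (0,5) ∈ E(G2) ✓
  (4,9) → (φ(4),φ(9)) = (5,9) ∈ E(G2) ✓
  (4,10) → (φ(4),φ(10)) = (1,5) ∈ E(G2) ✓
  (4,11) → (φ(4),φ(11)) = (5,6) ∈ E(G2) ✓
  (5,6) → (φ(5),φ(6)) = (4,10) ∈ E(G2) ✓
  (5,8) → (φ(5),φ(8)) = (0,10) ∈ E(G2) ✓
  (5,11) → (φ(5),φ(11)) = (6,10) ∈ E(G2) ✓
  (6,7) → (φ(6),φ(7)) = (4,11) ∈ E(G2) ✓
  (6,9) → (φ(6),φ(9)) = (4,9) ∈ E(G2) ✓
  (6,11) → (φ(6),φ(11)) = (4,6) ∈ E(G2) ✓
  (7,8) → (φ(7),φ(8)) = (0,11) ∈ E(G2) ✓
  (7,10) → (φ(7),φ(10)) = (1,11) ∈ E(G2) ✓
  (9,10) → (φ(9),φ(10)) = (1,9) ∈ E(G2) ✓
  (10,11) → (φ(10),φ(11)) = (1,6) ∈ E(G2) ✓
All 38 edges of G1 map to edges of G2, and |E(G1)| = |E(G2)| = 38, so φ is a bijection on edges as well as vertices. Hence G1 ≅ G2.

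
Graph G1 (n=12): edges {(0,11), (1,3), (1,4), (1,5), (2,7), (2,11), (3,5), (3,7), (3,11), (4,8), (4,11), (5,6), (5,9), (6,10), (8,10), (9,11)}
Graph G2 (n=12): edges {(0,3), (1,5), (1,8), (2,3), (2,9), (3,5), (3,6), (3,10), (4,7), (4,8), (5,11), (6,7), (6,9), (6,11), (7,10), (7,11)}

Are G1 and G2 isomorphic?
Yes, isomorphic

The graphs are isomorphic.
One valid mapping φ: V(G1) → V(G2): 0→0, 1→11, 2→2, 3→6, 4→5, 5→7, 6→4, 7→9, 8→1, 9→10, 10→8, 11→3

Verify φ preserves adjacency — for each edge of G1, its image is an edge of G2:
  (0,11) → (φ(0),φ(11)) = (0,3) ∈ E(G2) ✓
  (1,3) → (φ(1),φ(3)) = (6,11) ∈ E(G2) ✓
  (1,4) → (φ(1),φ(4)) = (5,11) ∈ E(G2) ✓
  (1,5) → (φ(1),φ(5)) = (7,11) ∈ E(G2) ✓
  (2,7) → (φ(2),φ(7)) = (2,9) ∈ E(G2) ✓
  (2,11) → (φ(2),φ(11)) = (2,3) ∈ E(G2) ✓
  (3,5) → (φ(3),φ(5)) = (6,7) ∈ E(G2) ✓
  (3,7) → (φ(3),φ(7)) = (6,9) ∈ E(G2) ✓
  (3,11) → (φ(3),φ(11)) = (3,6) ∈ E(G2) ✓
  (4,8) → (φ(4),φ(8)) = (1,5) ∈ E(G2) ✓
  (4,11) → (φ(4),φ(11)) = (3,5) ∈ E(G2) ✓
  (5,6) → (φ(5),φ(6)) = (4,7) ∈ E(G2) ✓
  (5,9) → (φ(5),φ(9)) = (7,10) ∈ E(G2) ✓
  (6,10) → (φ(6),φ(10)) = (4,8) ∈ E(G2) ✓
  (8,10) → (φ(8),φ(10)) = (1,8) ∈ E(G2) ✓
  (9,11) → (φ(9),φ(11)) = (3,10) ∈ E(G2) ✓
All 16 edges of G1 map to edges of G2, and |E(G1)| = |E(G2)| = 16, so φ is a bijection on edges as well as vertices. Hence G1 ≅ G2.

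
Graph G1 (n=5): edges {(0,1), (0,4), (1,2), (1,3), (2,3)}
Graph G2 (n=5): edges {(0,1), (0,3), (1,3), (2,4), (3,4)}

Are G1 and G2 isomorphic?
Yes, isomorphic

The graphs are isomorphic.
One valid mapping φ: V(G1) → V(G2): 0→4, 1→3, 2→0, 3→1, 4→2

Verify φ preserves adjacency — for each edge of G1, its image is an edge of G2:
  (0,1) → (φ(0),φ(1)) = (3,4) ∈ E(G2) ✓
  (0,4) → (φ(0),φ(4)) = (2,4) ∈ E(G2) ✓
  (1,2) → (φ(1),φ(2)) = (0,3) ∈ E(G2) ✓
  (1,3) → (φ(1),φ(3)) = (1,3) ∈ E(G2) ✓
  (2,3) → (φ(2),φ(3)) = (0,1) ∈ E(G2) ✓
All 5 edges of G1 map to edges of G2, and |E(G1)| = |E(G2)| = 5, so φ is a bijection on edges as well as vertices. Hence G1 ≅ G2.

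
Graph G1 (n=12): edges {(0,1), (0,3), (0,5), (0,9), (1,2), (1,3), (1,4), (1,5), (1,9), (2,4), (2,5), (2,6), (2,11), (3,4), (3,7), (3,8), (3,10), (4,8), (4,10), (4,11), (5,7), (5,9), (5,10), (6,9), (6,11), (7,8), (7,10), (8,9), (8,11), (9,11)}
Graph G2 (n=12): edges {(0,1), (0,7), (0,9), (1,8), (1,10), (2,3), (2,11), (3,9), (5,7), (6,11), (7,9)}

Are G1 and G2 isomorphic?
No, not isomorphic

The graphs are NOT isomorphic.

Connected components of G1: 1 component(s) with vertex sets [[0, 1, 2, 3, 4, 5, 6, 7, 8, 9, 10, 11]], sizes [12].
Connected components of G2: 2 component(s) with vertex sets [[4], [0, 1, 2, 3, 5, 6, 7, 8, 9, 10, 11]], sizes [1, 11].
The number of connected components (and the multiset of component sizes) is an isomorphism invariant — an isomorphism maps each component of G1 bijectively onto a component of G2. Since G1 has 1 component(s) and G2 has 2, they cannot be isomorphic.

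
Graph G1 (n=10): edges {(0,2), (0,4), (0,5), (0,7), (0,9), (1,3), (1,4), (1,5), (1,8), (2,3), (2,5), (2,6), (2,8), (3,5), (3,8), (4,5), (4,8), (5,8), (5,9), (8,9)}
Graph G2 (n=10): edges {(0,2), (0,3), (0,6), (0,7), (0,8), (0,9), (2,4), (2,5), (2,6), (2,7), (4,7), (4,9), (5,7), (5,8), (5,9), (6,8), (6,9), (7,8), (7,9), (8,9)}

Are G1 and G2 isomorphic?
No, not isomorphic

The graphs are NOT isomorphic.

Connected components of G1: 1 component(s) with vertex sets [[0, 1, 2, 3, 4, 5, 6, 7, 8, 9]], sizes [10].
Connected components of G2: 2 component(s) with vertex sets [[1], [0, 2, 3, 4, 5, 6, 7, 8, 9]], sizes [1, 9].
The number of connected components (and the multiset of component sizes) is an isomorphism invariant — an isomorphism maps each component of G1 bijectively onto a component of G2. Since G1 has 1 component(s) and G2 has 2, they cannot be isomorphic.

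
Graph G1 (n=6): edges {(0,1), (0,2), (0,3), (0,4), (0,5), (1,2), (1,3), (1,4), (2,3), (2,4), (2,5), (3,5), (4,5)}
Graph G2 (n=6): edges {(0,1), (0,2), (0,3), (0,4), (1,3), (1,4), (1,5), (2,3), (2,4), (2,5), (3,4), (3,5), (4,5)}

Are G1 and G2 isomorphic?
Yes, isomorphic

The graphs are isomorphic.
One valid mapping φ: V(G1) → V(G2): 0→3, 1→1, 2→4, 3→0, 4→5, 5→2

Verify φ preserves adjacency — for each edge of G1, its image is an edge of G2:
  (0,1) → (φ(0),φ(1)) = (1,3) ∈ E(G2) ✓
  (0,2) → (φ(0),φ(2)) = (3,4) ∈ E(G2) ✓
  (0,3) → (φ(0),φ(3)) = (0,3) ∈ E(G2) ✓
  (0,4) → (φ(0),φ(4)) = (3,5) ∈ E(G2) ✓
  (0,5) → (φ(0),φ(5)) = (2,3) ∈ E(G2) ✓
  (1,2) → (φ(1),φ(2)) = (1,4) ∈ E(G2) ✓
  (1,3) → (φ(1),φ(3)) = (0,1) ∈ E(G2) ✓
  (1,4) → (φ(1),φ(4)) = (1,5) ∈ E(G2) ✓
  (2,3) → (φ(2),φ(3)) = (0,4) ∈ E(G2) ✓
  (2,4) → (φ(2),φ(4)) = (4,5) ∈ E(G2) ✓
  (2,5) → (φ(2),φ(5)) = (2,4) ∈ E(G2) ✓
  (3,5) → (φ(3),φ(5)) = (0,2) ∈ E(G2) ✓
  (4,5) → (φ(4),φ(5)) = (2,5) ∈ E(G2) ✓
All 13 edges of G1 map to edges of G2, and |E(G1)| = |E(G2)| = 13, so φ is a bijection on edges as well as vertices. Hence G1 ≅ G2.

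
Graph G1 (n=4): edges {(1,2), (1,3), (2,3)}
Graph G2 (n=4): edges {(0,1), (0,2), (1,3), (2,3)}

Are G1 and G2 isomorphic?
No, not isomorphic

The graphs are NOT isomorphic.

Counting triangles (3-cliques): G1 has 1, G2 has 0.
Triangle count is an isomorphism invariant, so differing triangle counts rule out isomorphism.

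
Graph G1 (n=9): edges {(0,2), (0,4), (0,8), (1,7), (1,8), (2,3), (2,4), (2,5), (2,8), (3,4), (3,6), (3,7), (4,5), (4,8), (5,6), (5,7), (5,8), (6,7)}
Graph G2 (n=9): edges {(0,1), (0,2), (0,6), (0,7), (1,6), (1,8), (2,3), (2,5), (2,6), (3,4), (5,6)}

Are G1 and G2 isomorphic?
No, not isomorphic

The graphs are NOT isomorphic.

Degrees in G1: deg(0)=3, deg(1)=2, deg(2)=5, deg(3)=4, deg(4)=5, deg(5)=5, deg(6)=3, deg(7)=4, deg(8)=5.
Sorted degree sequence of G1: [5, 5, 5, 5, 4, 4, 3, 3, 2].
Degrees in G2: deg(0)=4, deg(1)=3, deg(2)=4, deg(3)=2, deg(4)=1, deg(5)=2, deg(6)=4, deg(7)=1, deg(8)=1.
Sorted degree sequence of G2: [4, 4, 4, 3, 2, 2, 1, 1, 1].
The (sorted) degree sequence is an isomorphism invariant, so since G1 and G2 have different degree sequences they cannot be isomorphic.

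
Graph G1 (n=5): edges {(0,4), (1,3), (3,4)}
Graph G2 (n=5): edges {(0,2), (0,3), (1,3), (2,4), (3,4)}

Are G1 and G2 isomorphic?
No, not isomorphic

The graphs are NOT isomorphic.

Connected components of G1: 2 component(s) with vertex sets [[2], [0, 1, 3, 4]], sizes [1, 4].
Connected components of G2: 1 component(s) with vertex sets [[0, 1, 2, 3, 4]], sizes [5].
The number of connected components (and the multiset of component sizes) is an isomorphism invariant — an isomorphism maps each component of G1 bijectively onto a component of G2. Since G1 has 2 component(s) and G2 has 1, they cannot be isomorphic.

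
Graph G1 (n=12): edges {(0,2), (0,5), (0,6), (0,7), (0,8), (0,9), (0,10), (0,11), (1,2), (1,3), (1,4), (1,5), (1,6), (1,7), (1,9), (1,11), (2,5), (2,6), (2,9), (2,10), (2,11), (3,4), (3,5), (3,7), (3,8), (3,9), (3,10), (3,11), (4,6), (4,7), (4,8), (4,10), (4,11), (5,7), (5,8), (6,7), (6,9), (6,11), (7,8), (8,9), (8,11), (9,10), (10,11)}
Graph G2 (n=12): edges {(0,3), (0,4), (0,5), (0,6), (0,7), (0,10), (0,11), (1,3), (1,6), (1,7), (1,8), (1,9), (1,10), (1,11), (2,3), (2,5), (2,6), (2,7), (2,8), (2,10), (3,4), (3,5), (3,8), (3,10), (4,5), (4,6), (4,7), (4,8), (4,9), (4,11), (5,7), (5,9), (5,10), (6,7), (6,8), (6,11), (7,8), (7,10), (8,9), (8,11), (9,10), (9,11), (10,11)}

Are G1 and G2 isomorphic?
Yes, isomorphic

The graphs are isomorphic.
One valid mapping φ: V(G1) → V(G2): 0→10, 1→4, 2→5, 3→8, 4→6, 5→9, 6→0, 7→11, 8→1, 9→3, 10→2, 11→7

Verify φ preserves adjacency — for each edge of G1, its image is an edge of G2:
  (0,2) → (φ(0),φ(2)) = (5,10) ∈ E(G2) ✓
  (0,5) → (φ(0),φ(5)) = (9,10) ∈ E(G2) ✓
  (0,6) → (φ(0),φ(6)) = (0,10) ∈ E(G2) ✓
  (0,7) → (φ(0),φ(7)) = (10,11) ∈ E(G2) ✓
  (0,8) → (φ(0),φ(8)) = (1,10) ∈ E(G2) ✓
  (0,9) → (φ(0),φ(9)) = (3,10) ∈ E(G2) ✓
  (0,10) → (φ(0),φ(10)) = (2,10) ∈ E(G2) ✓
  (0,11) → (φ(0),φ(11)) = (7,10) ∈ E(G2) ✓
  (1,2) → (φ(1),φ(2)) = (4,5) ∈ E(G2) ✓
  (1,3) → (φ(1),φ(3)) = (4,8) ∈ E(G2) ✓
  (1,4) → (φ(1),φ(4)) = (4,6) ∈ E(G2) ✓
  (1,5) → (φ(1),φ(5)) = (4,9) ∈ E(G2) ✓
  (1,6) → (φ(1),φ(6)) = (0,4) ∈ E(G2) ✓
  (1,7) → (φ(1),φ(7)) = (4,11) ∈ E(G2) ✓
  (1,9) → (φ(1),φ(9)) = (3,4) ∈ E(G2) ✓
  (1,11) → (φ(1),φ(11)) = (4,7) ∈ E(G2) ✓
  (2,5) → (φ(2),φ(5)) = (5,9) ∈ E(G2) ✓
  (2,6) → (φ(2),φ(6)) = (0,5) ∈ E(G2) ✓
  (2,9) → (φ(2),φ(9)) = (3,5) ∈ E(G2) ✓
  (2,10) → (φ(2),φ(10)) = (2,5) ∈ E(G2) ✓
  (2,11) → (φ(2),φ(11)) = (5,7) ∈ E(G2) ✓
  (3,4) → (φ(3),φ(4)) = (6,8) ∈ E(G2) ✓
  (3,5) → (φ(3),φ(5)) = (8,9) ∈ E(G2) ✓
  (3,7) → (φ(3),φ(7)) = (8,11) ∈ E(G2) ✓
  (3,8) → (φ(3),φ(8)) = (1,8) ∈ E(G2) ✓
  (3,9) → (φ(3),φ(9)) = (3,8) ∈ E(G2) ✓
  (3,10) → (φ(3),φ(10)) = (2,8) ∈ E(G2) ✓
  (3,11) → (φ(3),φ(11)) = (7,8) ∈ E(G2) ✓
  (4,6) → (φ(4),φ(6)) = (0,6) ∈ E(G2) ✓
  (4,7) → (φ(4),φ(7)) = (6,11) ∈ E(G2) ✓
  (4,8) → (φ(4),φ(8)) = (1,6) ∈ E(G2) ✓
  (4,10) → (φ(4),φ(10)) = (2,6) ∈ E(G2) ✓
  (4,11) → (φ(4),φ(11)) = (6,7) ∈ E(G2) ✓
  (5,7) → (φ(5),φ(7)) = (9,11) ∈ E(G2) ✓
  (5,8) → (φ(5),φ(8)) = (1,9) ∈ E(G2) ✓
  (6,7) → (φ(6),φ(7)) = (0,11) ∈ E(G2) ✓
  (6,9) → (φ(6),φ(9)) = (0,3) ∈ E(G2) ✓
  (6,11) → (φ(6),φ(11)) = (0,7) ∈ E(G2) ✓
  (7,8) → (φ(7),φ(8)) = (1,11) ∈ E(G2) ✓
  (8,9) → (φ(8),φ(9)) = (1,3) ∈ E(G2) ✓
  (8,11) → (φ(8),φ(11)) = (1,7) ∈ E(G2) ✓
  (9,10) → (φ(9),φ(10)) = (2,3) ∈ E(G2) ✓
  (10,11) → (φ(10),φ(11)) = (2,7) ∈ E(G2) ✓
All 43 edges of G1 map to edges of G2, and |E(G1)| = |E(G2)| = 43, so φ is a bijection on edges as well as vertices. Hence G1 ≅ G2.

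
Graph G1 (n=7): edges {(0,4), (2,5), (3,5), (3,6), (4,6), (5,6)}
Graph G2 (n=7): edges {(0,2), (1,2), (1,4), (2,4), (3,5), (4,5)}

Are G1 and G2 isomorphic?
Yes, isomorphic

The graphs are isomorphic.
One valid mapping φ: V(G1) → V(G2): 0→3, 1→6, 2→0, 3→1, 4→5, 5→2, 6→4

Verify φ preserves adjacency — for each edge of G1, its image is an edge of G2:
  (0,4) → (φ(0),φ(4)) = (3,5) ∈ E(G2) ✓
  (2,5) → (φ(2),φ(5)) = (0,2) ∈ E(G2) ✓
  (3,5) → (φ(3),φ(5)) = (1,2) ∈ E(G2) ✓
  (3,6) → (φ(3),φ(6)) = (1,4) ∈ E(G2) ✓
  (4,6) → (φ(4),φ(6)) = (4,5) ∈ E(G2) ✓
  (5,6) → (φ(5),φ(6)) = (2,4) ∈ E(G2) ✓
All 6 edges of G1 map to edges of G2, and |E(G1)| = |E(G2)| = 6, so φ is a bijection on edges as well as vertices. Hence G1 ≅ G2.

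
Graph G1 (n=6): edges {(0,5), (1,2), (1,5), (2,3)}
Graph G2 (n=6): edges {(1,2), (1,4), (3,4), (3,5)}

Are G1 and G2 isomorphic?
Yes, isomorphic

The graphs are isomorphic.
One valid mapping φ: V(G1) → V(G2): 0→2, 1→4, 2→3, 3→5, 4→0, 5→1

Verify φ preserves adjacency — for each edge of G1, its image is an edge of G2:
  (0,5) → (φ(0),φ(5)) = (1,2) ∈ E(G2) ✓
  (1,2) → (φ(1),φ(2)) = (3,4) ∈ E(G2) ✓
  (1,5) → (φ(1),φ(5)) = (1,4) ∈ E(G2) ✓
  (2,3) → (φ(2),φ(3)) = (3,5) ∈ E(G2) ✓
All 4 edges of G1 map to edges of G2, and |E(G1)| = |E(G2)| = 4, so φ is a bijection on edges as well as vertices. Hence G1 ≅ G2.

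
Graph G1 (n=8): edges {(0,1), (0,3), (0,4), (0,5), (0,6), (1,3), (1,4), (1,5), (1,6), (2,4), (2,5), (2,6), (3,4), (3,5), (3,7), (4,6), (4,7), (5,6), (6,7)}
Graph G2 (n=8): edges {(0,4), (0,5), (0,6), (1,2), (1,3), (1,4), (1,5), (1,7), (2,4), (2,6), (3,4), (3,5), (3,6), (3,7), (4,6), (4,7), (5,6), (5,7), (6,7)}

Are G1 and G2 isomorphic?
Yes, isomorphic

The graphs are isomorphic.
One valid mapping φ: V(G1) → V(G2): 0→7, 1→3, 2→2, 3→5, 4→6, 5→1, 6→4, 7→0

Verify φ preserves adjacency — for each edge of G1, its image is an edge of G2:
  (0,1) → (φ(0),φ(1)) = (3,7) ∈ E(G2) ✓
  (0,3) → (φ(0),φ(3)) = (5,7) ∈ E(G2) ✓
  (0,4) → (φ(0),φ(4)) = (6,7) ∈ E(G2) ✓
  (0,5) → (φ(0),φ(5)) = (1,7) ∈ E(G2) ✓
  (0,6) → (φ(0),φ(6)) = (4,7) ∈ E(G2) ✓
  (1,3) → (φ(1),φ(3)) = (3,5) ∈ E(G2) ✓
  (1,4) → (φ(1),φ(4)) = (3,6) ∈ E(G2) ✓
  (1,5) → (φ(1),φ(5)) = (1,3) ∈ E(G2) ✓
  (1,6) → (φ(1),φ(6)) = (3,4) ∈ E(G2) ✓
  (2,4) → (φ(2),φ(4)) = (2,6) ∈ E(G2) ✓
  (2,5) → (φ(2),φ(5)) = (1,2) ∈ E(G2) ✓
  (2,6) → (φ(2),φ(6)) = (2,4) ∈ E(G2) ✓
  (3,4) → (φ(3),φ(4)) = (5,6) ∈ E(G2) ✓
  (3,5) → (φ(3),φ(5)) = (1,5) ∈ E(G2) ✓
  (3,7) → (φ(3),φ(7)) = (0,5) ∈ E(G2) ✓
  (4,6) → (φ(4),φ(6)) = (4,6) ∈ E(G2) ✓
  (4,7) → (φ(4),φ(7)) = (0,6) ∈ E(G2) ✓
  (5,6) → (φ(5),φ(6)) = (1,4) ∈ E(G2) ✓
  (6,7) → (φ(6),φ(7)) = (0,4) ∈ E(G2) ✓
All 19 edges of G1 map to edges of G2, and |E(G1)| = |E(G2)| = 19, so φ is a bijection on edges as well as vertices. Hence G1 ≅ G2.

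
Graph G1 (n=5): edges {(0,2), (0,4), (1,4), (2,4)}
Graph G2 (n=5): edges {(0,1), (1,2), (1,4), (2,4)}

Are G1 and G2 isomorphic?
Yes, isomorphic

The graphs are isomorphic.
One valid mapping φ: V(G1) → V(G2): 0→4, 1→0, 2→2, 3→3, 4→1

Verify φ preserves adjacency — for each edge of G1, its image is an edge of G2:
  (0,2) → (φ(0),φ(2)) = (2,4) ∈ E(G2) ✓
  (0,4) → (φ(0),φ(4)) = (1,4) ∈ E(G2) ✓
  (1,4) → (φ(1),φ(4)) = (0,1) ∈ E(G2) ✓
  (2,4) → (φ(2),φ(4)) = (1,2) ∈ E(G2) ✓
All 4 edges of G1 map to edges of G2, and |E(G1)| = |E(G2)| = 4, so φ is a bijection on edges as well as vertices. Hence G1 ≅ G2.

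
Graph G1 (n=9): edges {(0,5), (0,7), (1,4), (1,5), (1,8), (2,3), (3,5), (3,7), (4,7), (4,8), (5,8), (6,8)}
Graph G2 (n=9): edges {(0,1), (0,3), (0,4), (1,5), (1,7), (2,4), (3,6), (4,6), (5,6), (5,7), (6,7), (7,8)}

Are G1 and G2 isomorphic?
Yes, isomorphic

The graphs are isomorphic.
One valid mapping φ: V(G1) → V(G2): 0→3, 1→5, 2→2, 3→4, 4→1, 5→6, 6→8, 7→0, 8→7

Verify φ preserves adjacency — for each edge of G1, its image is an edge of G2:
  (0,5) → (φ(0),φ(5)) = (3,6) ∈ E(G2) ✓
  (0,7) → (φ(0),φ(7)) = (0,3) ∈ E(G2) ✓
  (1,4) → (φ(1),φ(4)) = (1,5) ∈ E(G2) ✓
  (1,5) → (φ(1),φ(5)) = (5,6) ∈ E(G2) ✓
  (1,8) → (φ(1),φ(8)) = (5,7) ∈ E(G2) ✓
  (2,3) → (φ(2),φ(3)) = (2,4) ∈ E(G2) ✓
  (3,5) → (φ(3),φ(5)) = (4,6) ∈ E(G2) ✓
  (3,7) → (φ(3),φ(7)) = (0,4) ∈ E(G2) ✓
  (4,7) → (φ(4),φ(7)) = (0,1) ∈ E(G2) ✓
  (4,8) → (φ(4),φ(8)) = (1,7) ∈ E(G2) ✓
  (5,8) → (φ(5),φ(8)) = (6,7) ∈ E(G2) ✓
  (6,8) → (φ(6),φ(8)) = (7,8) ∈ E(G2) ✓
All 12 edges of G1 map to edges of G2, and |E(G1)| = |E(G2)| = 12, so φ is a bijection on edges as well as vertices. Hence G1 ≅ G2.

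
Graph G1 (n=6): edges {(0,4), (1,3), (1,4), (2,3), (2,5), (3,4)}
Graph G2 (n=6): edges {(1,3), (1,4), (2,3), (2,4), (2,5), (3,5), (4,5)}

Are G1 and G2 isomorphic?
No, not isomorphic

The graphs are NOT isomorphic.

Degrees in G1: deg(0)=1, deg(1)=2, deg(2)=2, deg(3)=3, deg(4)=3, deg(5)=1.
Sorted degree sequence of G1: [3, 3, 2, 2, 1, 1].
Degrees in G2: deg(0)=0, deg(1)=2, deg(2)=3, deg(3)=3, deg(4)=3, deg(5)=3.
Sorted degree sequence of G2: [3, 3, 3, 3, 2, 0].
The (sorted) degree sequence is an isomorphism invariant, so since G1 and G2 have different degree sequences they cannot be isomorphic.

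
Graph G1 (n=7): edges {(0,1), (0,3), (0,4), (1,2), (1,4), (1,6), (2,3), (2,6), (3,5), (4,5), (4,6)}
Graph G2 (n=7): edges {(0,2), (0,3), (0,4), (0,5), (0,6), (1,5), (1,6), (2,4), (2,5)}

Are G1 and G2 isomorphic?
No, not isomorphic

The graphs are NOT isomorphic.

Counting triangles (3-cliques): G1 has 3, G2 has 2.
Triangle count is an isomorphism invariant, so differing triangle counts rule out isomorphism.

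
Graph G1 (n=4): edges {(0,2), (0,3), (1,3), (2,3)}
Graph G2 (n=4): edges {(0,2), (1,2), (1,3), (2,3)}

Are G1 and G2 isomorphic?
Yes, isomorphic

The graphs are isomorphic.
One valid mapping φ: V(G1) → V(G2): 0→1, 1→0, 2→3, 3→2

Verify φ preserves adjacency — for each edge of G1, its image is an edge of G2:
  (0,2) → (φ(0),φ(2)) = (1,3) ∈ E(G2) ✓
  (0,3) → (φ(0),φ(3)) = (1,2) ∈ E(G2) ✓
  (1,3) → (φ(1),φ(3)) = (0,2) ∈ E(G2) ✓
  (2,3) → (φ(2),φ(3)) = (2,3) ∈ E(G2) ✓
All 4 edges of G1 map to edges of G2, and |E(G1)| = |E(G2)| = 4, so φ is a bijection on edges as well as vertices. Hence G1 ≅ G2.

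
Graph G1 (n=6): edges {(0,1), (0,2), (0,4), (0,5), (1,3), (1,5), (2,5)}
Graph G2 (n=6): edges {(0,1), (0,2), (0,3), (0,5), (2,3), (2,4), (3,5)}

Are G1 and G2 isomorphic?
Yes, isomorphic

The graphs are isomorphic.
One valid mapping φ: V(G1) → V(G2): 0→0, 1→2, 2→5, 3→4, 4→1, 5→3

Verify φ preserves adjacency — for each edge of G1, its image is an edge of G2:
  (0,1) → (φ(0),φ(1)) = (0,2) ∈ E(G2) ✓
  (0,2) → (φ(0),φ(2)) = (0,5) ∈ E(G2) ✓
  (0,4) → (φ(0),φ(4)) = (0,1) ∈ E(G2) ✓
  (0,5) → (φ(0),φ(5)) = (0,3) ∈ E(G2) ✓
  (1,3) → (φ(1),φ(3)) = (2,4) ∈ E(G2) ✓
  (1,5) → (φ(1),φ(5)) = (2,3) ∈ E(G2) ✓
  (2,5) → (φ(2),φ(5)) = (3,5) ∈ E(G2) ✓
All 7 edges of G1 map to edges of G2, and |E(G1)| = |E(G2)| = 7, so φ is a bijection on edges as well as vertices. Hence G1 ≅ G2.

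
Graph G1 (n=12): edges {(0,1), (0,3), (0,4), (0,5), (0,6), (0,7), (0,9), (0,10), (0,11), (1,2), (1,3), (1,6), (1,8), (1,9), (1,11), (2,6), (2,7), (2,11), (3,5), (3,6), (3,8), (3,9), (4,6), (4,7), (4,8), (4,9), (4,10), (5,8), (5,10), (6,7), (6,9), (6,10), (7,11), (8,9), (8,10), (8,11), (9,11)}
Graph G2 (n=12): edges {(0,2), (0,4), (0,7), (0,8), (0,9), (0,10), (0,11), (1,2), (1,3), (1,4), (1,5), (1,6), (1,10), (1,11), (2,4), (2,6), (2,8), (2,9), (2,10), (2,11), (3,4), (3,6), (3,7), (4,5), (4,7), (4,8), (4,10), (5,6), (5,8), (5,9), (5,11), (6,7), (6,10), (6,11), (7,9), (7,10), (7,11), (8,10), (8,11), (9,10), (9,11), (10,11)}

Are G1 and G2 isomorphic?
No, not isomorphic

The graphs are NOT isomorphic.

Counting triangles (3-cliques): G1 has 38, G2 has 54.
Triangle count is an isomorphism invariant, so differing triangle counts rule out isomorphism.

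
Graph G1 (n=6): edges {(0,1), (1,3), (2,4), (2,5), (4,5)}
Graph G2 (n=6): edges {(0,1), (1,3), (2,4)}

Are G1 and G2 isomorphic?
No, not isomorphic

The graphs are NOT isomorphic.

Counting edges: G1 has 5 edge(s); G2 has 3 edge(s).
Edge count is an isomorphism invariant (a bijection on vertices induces a bijection on edges), so differing edge counts rule out isomorphism.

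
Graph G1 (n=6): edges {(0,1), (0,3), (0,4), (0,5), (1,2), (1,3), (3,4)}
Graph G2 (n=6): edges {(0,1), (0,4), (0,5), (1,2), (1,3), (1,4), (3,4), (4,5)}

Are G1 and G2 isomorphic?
No, not isomorphic

The graphs are NOT isomorphic.

Degrees in G1: deg(0)=4, deg(1)=3, deg(2)=1, deg(3)=3, deg(4)=2, deg(5)=1.
Sorted degree sequence of G1: [4, 3, 3, 2, 1, 1].
Degrees in G2: deg(0)=3, deg(1)=4, deg(2)=1, deg(3)=2, deg(4)=4, deg(5)=2.
Sorted degree sequence of G2: [4, 4, 3, 2, 2, 1].
The (sorted) degree sequence is an isomorphism invariant, so since G1 and G2 have different degree sequences they cannot be isomorphic.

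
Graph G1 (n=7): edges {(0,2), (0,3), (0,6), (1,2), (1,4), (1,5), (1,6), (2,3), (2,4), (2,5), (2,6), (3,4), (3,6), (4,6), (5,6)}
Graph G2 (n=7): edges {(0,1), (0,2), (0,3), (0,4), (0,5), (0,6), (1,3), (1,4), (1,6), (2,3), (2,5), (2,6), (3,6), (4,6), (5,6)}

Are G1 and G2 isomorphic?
Yes, isomorphic

The graphs are isomorphic.
One valid mapping φ: V(G1) → V(G2): 0→5, 1→1, 2→6, 3→2, 4→3, 5→4, 6→0

Verify φ preserves adjacency — for each edge of G1, its image is an edge of G2:
  (0,2) → (φ(0),φ(2)) = (5,6) ∈ E(G2) ✓
  (0,3) → (φ(0),φ(3)) = (2,5) ∈ E(G2) ✓
  (0,6) → (φ(0),φ(6)) = (0,5) ∈ E(G2) ✓
  (1,2) → (φ(1),φ(2)) = (1,6) ∈ E(G2) ✓
  (1,4) → (φ(1),φ(4)) = (1,3) ∈ E(G2) ✓
  (1,5) → (φ(1),φ(5)) = (1,4) ∈ E(G2) ✓
  (1,6) → (φ(1),φ(6)) = (0,1) ∈ E(G2) ✓
  (2,3) → (φ(2),φ(3)) = (2,6) ∈ E(G2) ✓
  (2,4) → (φ(2),φ(4)) = (3,6) ∈ E(G2) ✓
  (2,5) → (φ(2),φ(5)) = (4,6) ∈ E(G2) ✓
  (2,6) → (φ(2),φ(6)) = (0,6) ∈ E(G2) ✓
  (3,4) → (φ(3),φ(4)) = (2,3) ∈ E(G2) ✓
  (3,6) → (φ(3),φ(6)) = (0,2) ∈ E(G2) ✓
  (4,6) → (φ(4),φ(6)) = (0,3) ∈ E(G2) ✓
  (5,6) → (φ(5),φ(6)) = (0,4) ∈ E(G2) ✓
All 15 edges of G1 map to edges of G2, and |E(G1)| = |E(G2)| = 15, so φ is a bijection on edges as well as vertices. Hence G1 ≅ G2.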